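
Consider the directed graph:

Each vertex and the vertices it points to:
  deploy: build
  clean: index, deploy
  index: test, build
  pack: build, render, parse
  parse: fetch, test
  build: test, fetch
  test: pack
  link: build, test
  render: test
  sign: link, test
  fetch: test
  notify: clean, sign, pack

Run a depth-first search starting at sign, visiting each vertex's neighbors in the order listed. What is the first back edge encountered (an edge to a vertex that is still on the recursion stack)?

DFS from sign (visiting each vertex's neighbors in the order listed); mark gray on enter, black on exit:
sign gray
  link gray
    build gray
      test gray
        pack gray
          pack→build: build is gray → back edge
First back edge: pack → build.

pack->build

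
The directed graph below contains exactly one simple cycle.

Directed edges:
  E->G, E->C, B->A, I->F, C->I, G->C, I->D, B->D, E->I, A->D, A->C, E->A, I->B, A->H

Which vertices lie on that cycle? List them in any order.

A, B, C, I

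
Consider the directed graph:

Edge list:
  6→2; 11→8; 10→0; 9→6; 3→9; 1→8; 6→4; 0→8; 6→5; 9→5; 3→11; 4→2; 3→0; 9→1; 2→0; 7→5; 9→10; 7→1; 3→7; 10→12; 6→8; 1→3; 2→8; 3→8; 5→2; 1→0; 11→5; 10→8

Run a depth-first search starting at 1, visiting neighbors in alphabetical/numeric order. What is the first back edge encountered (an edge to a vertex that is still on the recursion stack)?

7→1

DFS from 1 (visiting neighbors in alphabetical/numeric order); mark gray on enter, black on exit:
1 gray
  0 gray
    8 gray
    8 black
  0 black
  3 gray
    3→0: 0 black — skip
    7 gray
      7→1: 1 is gray → back edge
First back edge: 7 → 1.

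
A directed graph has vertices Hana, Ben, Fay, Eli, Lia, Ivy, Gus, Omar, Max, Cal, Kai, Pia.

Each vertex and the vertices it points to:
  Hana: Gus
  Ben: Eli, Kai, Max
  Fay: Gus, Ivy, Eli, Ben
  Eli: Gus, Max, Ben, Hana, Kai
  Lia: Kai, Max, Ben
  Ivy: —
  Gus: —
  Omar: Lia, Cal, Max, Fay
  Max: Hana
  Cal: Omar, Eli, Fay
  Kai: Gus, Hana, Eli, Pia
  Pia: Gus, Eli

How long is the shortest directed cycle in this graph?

2

For each vertex v, BFS finds the shortest path from v back to v.
The shortest such closed walk is Omar → Cal → Omar, length 2.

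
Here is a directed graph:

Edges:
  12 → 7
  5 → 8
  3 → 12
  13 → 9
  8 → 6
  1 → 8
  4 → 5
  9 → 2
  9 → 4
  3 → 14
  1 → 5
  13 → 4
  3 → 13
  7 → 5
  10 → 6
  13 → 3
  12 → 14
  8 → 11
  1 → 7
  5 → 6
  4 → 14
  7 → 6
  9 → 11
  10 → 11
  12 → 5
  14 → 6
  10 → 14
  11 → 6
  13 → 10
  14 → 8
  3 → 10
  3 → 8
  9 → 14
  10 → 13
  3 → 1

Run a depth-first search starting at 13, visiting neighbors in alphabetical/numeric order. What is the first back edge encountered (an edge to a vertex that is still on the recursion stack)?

DFS from 13 (visiting neighbors in alphabetical/numeric order); mark gray on enter, black on exit:
13 gray
  3 gray
    1 gray
      5 gray
        6 gray
        6 black
        8 gray
          8→6: 6 black — skip
          11 gray
            11→6: 6 black — skip
          11 black
        8 black
      5 black
      7 gray
        7→5: 5 black — skip
        7→6: 6 black — skip
      7 black
      1→8: 8 black — skip
    1 black
    3→8: 8 black — skip
    10 gray
      10→6: 6 black — skip
      10→11: 11 black — skip
      10→13: 13 is gray → back edge
First back edge: 10 → 13.

10→13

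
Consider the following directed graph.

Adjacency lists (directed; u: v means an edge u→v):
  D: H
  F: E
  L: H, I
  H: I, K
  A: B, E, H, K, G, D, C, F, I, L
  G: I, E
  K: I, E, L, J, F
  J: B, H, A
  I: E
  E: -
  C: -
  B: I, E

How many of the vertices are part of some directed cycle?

6

A vertex is on a directed cycle iff it belongs to a strongly connected component of size ≥ 2 (or has a self-loop).
The vertices on cycles are {A, D, H, J, K, L} — 6 in total.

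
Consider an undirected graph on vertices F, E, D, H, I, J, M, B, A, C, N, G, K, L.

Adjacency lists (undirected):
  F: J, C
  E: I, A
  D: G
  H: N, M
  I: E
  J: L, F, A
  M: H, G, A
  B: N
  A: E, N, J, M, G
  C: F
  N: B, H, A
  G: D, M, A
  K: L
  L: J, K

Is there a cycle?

Yes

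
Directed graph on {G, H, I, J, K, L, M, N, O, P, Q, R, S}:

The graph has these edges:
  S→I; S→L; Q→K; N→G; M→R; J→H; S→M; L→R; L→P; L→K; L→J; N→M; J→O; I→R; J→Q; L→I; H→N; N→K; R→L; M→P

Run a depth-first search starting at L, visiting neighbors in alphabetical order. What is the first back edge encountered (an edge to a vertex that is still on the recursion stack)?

R→L

DFS from L (visiting neighbors in alphabetical order); mark gray on enter, black on exit:
L gray
  I gray
    R gray
      R→L: L is gray → back edge
First back edge: R → L.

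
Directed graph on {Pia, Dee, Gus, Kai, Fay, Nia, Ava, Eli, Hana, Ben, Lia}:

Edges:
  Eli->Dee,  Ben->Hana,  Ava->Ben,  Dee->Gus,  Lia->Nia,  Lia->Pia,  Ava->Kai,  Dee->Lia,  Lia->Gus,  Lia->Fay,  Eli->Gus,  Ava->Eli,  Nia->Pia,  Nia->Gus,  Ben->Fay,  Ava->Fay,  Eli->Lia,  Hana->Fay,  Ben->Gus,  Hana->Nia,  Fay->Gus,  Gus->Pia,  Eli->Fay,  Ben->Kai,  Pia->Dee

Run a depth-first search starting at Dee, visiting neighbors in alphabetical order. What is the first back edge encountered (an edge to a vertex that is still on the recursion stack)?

Pia→Dee

DFS from Dee (visiting neighbors in alphabetical order); mark gray on enter, black on exit:
Dee gray
  Gus gray
    Pia gray
      Pia→Dee: Dee is gray → back edge
First back edge: Pia → Dee.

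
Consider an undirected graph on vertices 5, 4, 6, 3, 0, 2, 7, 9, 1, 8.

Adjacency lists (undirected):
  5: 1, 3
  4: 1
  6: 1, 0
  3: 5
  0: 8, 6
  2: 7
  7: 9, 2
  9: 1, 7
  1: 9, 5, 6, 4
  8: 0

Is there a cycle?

No

DFS, tracking each vertex's parent; an edge to a visited non-parent vertex closes a cycle.
Start from 9:
visit 9 (parent –)
  visit 1 (parent 9)
    1–9: parent, skip
    visit 5 (parent 1)
      5–1: parent, skip
      visit 3 (parent 5)
        3–5: parent, skip
    visit 6 (parent 1)
      6–1: parent, skip
      visit 0 (parent 6)
        visit 8 (parent 0)
          8–0: parent, skip
        0–6: parent, skip
    visit 4 (parent 1)
      4–1: parent, skip
  visit 7 (parent 9)
    7–9: parent, skip
    visit 2 (parent 7)
      2–7: parent, skip
No non-parent visited neighbor found — the graph is a forest.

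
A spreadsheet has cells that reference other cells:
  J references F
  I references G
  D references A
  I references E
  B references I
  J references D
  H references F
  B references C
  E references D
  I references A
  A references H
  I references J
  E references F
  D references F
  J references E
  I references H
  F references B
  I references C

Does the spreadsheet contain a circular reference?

DFS with white/gray/black marking, starting from D:
D gray
  F gray
    B gray
      I gray
        H gray
          H→F: F is gray → back edge
Back edge found, so a cycle exists: F → B → I → H → F.

Yes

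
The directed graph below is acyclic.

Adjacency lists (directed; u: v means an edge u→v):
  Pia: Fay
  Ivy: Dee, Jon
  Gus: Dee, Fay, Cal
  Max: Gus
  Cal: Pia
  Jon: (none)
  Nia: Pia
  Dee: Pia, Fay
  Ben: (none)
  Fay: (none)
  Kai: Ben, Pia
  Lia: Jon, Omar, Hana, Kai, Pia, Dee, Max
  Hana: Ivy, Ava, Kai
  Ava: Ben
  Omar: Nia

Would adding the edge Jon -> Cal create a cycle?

Adding Jon→Cal creates a cycle iff Cal can already reach Jon.
Explore from Cal: no path reaches Jon. The graph stays acyclic.

No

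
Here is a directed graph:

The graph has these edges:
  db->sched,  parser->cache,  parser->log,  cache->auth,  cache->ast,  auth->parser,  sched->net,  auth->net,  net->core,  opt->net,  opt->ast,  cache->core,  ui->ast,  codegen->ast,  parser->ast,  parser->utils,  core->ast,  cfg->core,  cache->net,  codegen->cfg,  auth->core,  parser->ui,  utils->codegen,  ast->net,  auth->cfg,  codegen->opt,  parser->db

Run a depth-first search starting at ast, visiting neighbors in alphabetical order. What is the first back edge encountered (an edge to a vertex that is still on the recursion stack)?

DFS from ast (visiting neighbors in alphabetical order); mark gray on enter, black on exit:
ast gray
  net gray
    core gray
      core→ast: ast is gray → back edge
First back edge: core → ast.

core→ast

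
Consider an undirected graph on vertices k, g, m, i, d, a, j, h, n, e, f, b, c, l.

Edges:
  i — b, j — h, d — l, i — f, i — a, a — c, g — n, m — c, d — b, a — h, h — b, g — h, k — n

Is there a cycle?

Yes

DFS, tracking each vertex's parent; an edge to a visited non-parent vertex closes a cycle.
Start from b:
visit b (parent –)
  visit i (parent b)
    visit f (parent i)
      f–i: parent, skip
    visit a (parent i)
      visit h (parent a)
        h–a: parent, skip
        visit g (parent h)
          visit n (parent g)
            n–g: parent, skip
            visit k (parent n)
              k–n: parent, skip
          g–h: parent, skip
        visit j (parent h)
          j–h: parent, skip
        h–b: b visited and ≠ parent → cycle
Cycle: b – i – a – h – b.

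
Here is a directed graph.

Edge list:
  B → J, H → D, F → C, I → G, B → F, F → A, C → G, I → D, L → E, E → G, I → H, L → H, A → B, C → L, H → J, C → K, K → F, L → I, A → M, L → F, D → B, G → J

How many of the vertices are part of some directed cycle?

9

A vertex is on a directed cycle iff it belongs to a strongly connected component of size ≥ 2 (or has a self-loop).
The vertices on cycles are {A, B, C, D, F, H, I, K, L} — 9 in total.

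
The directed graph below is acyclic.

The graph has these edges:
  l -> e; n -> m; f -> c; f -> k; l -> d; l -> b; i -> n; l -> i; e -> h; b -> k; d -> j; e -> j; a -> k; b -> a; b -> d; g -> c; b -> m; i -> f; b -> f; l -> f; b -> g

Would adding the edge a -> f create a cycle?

No

Adding a→f creates a cycle iff f can already reach a.
Explore from f: no path reaches a. The graph stays acyclic.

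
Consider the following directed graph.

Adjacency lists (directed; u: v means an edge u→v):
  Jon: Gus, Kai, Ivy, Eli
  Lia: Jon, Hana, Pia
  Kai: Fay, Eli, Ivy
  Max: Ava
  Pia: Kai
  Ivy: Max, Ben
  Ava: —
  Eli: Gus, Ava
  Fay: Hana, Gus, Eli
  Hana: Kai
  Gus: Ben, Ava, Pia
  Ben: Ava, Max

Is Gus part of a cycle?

Yes

Gus is on a cycle iff Gus can reach itself via ≥1 edge.
Gus → Pia → Kai → Fay → Gus — yes.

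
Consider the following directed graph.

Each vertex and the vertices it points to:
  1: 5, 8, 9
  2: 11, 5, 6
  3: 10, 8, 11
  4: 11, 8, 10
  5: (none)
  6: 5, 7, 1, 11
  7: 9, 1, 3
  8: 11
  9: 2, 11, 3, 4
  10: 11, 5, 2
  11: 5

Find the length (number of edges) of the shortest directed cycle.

4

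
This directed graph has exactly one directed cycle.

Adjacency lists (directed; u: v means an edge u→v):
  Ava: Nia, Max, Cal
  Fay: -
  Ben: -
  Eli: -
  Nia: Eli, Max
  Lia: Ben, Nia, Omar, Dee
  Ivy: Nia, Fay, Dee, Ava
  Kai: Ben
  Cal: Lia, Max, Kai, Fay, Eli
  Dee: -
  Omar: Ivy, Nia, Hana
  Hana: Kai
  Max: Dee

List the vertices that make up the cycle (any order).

DFS with gray/black marking from Lia:
Lia gray
  Ben gray
  Ben black
  Nia gray
    Eli gray
    Eli black
    Max gray
      Dee gray
      Dee black
    Max black
  Nia black
  Omar gray
    Ivy gray
      Ivy→Nia: Nia black — skip
      Fay gray
      Fay black
      Ivy→Dee: Dee black — skip
      Ava gray
        Ava→Nia: Nia black — skip
        Ava→Max: Max black — skip
        Cal gray
          Cal→Lia: Lia is gray → back edge
Back edge closes the cycle Lia → Omar → Ivy → Ava → Cal → Lia; its vertices are {Ava, Cal, Ivy, Lia, Omar}.

Ava, Cal, Ivy, Lia, Omar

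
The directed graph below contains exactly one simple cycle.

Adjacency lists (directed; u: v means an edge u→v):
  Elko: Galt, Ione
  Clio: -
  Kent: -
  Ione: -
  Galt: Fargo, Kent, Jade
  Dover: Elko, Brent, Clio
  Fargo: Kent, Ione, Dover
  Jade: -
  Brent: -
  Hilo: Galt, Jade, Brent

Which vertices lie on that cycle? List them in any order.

DFS with gray/black marking from Galt:
Galt gray
  Fargo gray
    Kent gray
    Kent black
    Ione gray
    Ione black
    Dover gray
      Elko gray
        Elko→Galt: Galt is gray → back edge
Back edge closes the cycle Galt → Fargo → Dover → Elko → Galt; its vertices are {Elko, Galt, Dover, Fargo}.

Elko, Galt, Dover, Fargo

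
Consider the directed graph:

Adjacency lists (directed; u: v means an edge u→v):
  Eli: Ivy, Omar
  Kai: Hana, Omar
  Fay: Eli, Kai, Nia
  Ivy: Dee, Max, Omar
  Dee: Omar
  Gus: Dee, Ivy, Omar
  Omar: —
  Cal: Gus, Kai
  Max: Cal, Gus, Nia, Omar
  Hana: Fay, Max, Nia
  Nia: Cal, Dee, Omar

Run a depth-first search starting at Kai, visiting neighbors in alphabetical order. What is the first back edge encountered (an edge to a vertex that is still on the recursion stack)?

DFS from Kai (visiting neighbors in alphabetical order); mark gray on enter, black on exit:
Kai gray
  Hana gray
    Fay gray
      Eli gray
        Ivy gray
          Dee gray
            Omar gray
            Omar black
          Dee black
          Max gray
            Cal gray
              Gus gray
                Gus→Dee: Dee black — skip
                Gus→Ivy: Ivy is gray → back edge
First back edge: Gus → Ivy.

Gus→Ivy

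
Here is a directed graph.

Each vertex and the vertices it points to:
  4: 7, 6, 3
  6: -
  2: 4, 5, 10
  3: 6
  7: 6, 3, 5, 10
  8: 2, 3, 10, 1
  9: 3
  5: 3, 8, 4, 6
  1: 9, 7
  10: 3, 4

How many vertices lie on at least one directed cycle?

A vertex is on a directed cycle iff it belongs to a strongly connected component of size ≥ 2 (or has a self-loop).
The vertices on cycles are {1, 2, 4, 5, 7, 8, 10} — 7 in total.

7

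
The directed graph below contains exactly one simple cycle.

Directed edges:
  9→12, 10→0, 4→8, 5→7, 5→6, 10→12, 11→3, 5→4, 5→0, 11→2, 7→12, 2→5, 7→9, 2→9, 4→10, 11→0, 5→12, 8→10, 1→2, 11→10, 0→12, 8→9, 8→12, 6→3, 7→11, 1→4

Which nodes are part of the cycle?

DFS with gray/black marking from 2:
2 gray
  9 gray
    12 gray
    12 black
  9 black
  5 gray
    7 gray
      7→9: 9 black — skip
      11 gray
        3 gray
        3 black
        0 gray
          0→12: 12 black — skip
        0 black
        10 gray
          10→0: 0 black — skip
          10→12: 12 black — skip
        10 black
        11→2: 2 is gray → back edge
Back edge closes the cycle 2 → 5 → 7 → 11 → 2; its vertices are {2, 5, 7, 11}.

2, 5, 7, 11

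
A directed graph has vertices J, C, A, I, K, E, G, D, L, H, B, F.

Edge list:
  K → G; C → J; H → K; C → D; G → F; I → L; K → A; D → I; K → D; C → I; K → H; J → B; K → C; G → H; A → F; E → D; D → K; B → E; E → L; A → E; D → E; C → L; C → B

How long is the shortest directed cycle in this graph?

2

For each vertex v, BFS finds the shortest path from v back to v.
The shortest such closed walk is H → K → H, length 2.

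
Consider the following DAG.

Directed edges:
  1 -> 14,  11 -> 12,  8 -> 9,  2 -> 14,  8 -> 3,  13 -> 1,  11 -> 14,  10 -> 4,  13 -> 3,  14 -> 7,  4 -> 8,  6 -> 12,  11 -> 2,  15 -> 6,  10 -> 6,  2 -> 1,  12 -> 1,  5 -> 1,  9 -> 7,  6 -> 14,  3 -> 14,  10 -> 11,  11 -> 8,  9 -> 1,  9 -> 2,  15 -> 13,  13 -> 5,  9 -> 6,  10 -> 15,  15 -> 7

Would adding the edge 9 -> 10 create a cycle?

Adding 9→10 creates a cycle iff 10 can already reach 9.
Path from 10: 10 → 11 → 8 → 9.
So 10 → … → 9 → 10 is a cycle.

Yes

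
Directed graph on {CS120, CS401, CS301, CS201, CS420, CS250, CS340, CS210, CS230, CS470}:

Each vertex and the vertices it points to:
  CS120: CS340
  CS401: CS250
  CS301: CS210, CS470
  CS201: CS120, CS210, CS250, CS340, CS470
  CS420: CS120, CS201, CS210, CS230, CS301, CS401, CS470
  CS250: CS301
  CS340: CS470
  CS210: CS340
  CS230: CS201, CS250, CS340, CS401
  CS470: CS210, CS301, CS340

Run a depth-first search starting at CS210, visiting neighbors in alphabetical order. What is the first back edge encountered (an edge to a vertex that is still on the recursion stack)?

CS470→CS210

DFS from CS210 (visiting neighbors in alphabetical order); mark gray on enter, black on exit:
CS210 gray
  CS340 gray
    CS470 gray
      CS470→CS210: CS210 is gray → back edge
First back edge: CS470 → CS210.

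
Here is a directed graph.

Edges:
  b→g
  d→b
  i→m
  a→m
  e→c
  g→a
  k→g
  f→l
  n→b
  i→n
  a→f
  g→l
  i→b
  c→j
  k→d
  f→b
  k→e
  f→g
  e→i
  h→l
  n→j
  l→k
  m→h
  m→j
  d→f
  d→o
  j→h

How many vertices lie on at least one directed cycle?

A vertex is on a directed cycle iff it belongs to a strongly connected component of size ≥ 2 (or has a self-loop).
The vertices on cycles are {a, b, c, d, e, f, g, h, i, j, k, l, m, n} — 14 in total.

14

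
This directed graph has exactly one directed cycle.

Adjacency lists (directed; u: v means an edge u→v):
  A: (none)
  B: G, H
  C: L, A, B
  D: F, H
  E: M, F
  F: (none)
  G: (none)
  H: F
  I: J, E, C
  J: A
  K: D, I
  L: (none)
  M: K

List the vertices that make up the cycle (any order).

DFS with gray/black marking from I:
I gray
  J gray
    A gray
    A black
  J black
  E gray
    M gray
      K gray
        D gray
          F gray
          F black
          H gray
            H→F: F black — skip
          H black
        D black
        K→I: I is gray → back edge
Back edge closes the cycle I → E → M → K → I; its vertices are {E, I, K, M}.

E, I, K, M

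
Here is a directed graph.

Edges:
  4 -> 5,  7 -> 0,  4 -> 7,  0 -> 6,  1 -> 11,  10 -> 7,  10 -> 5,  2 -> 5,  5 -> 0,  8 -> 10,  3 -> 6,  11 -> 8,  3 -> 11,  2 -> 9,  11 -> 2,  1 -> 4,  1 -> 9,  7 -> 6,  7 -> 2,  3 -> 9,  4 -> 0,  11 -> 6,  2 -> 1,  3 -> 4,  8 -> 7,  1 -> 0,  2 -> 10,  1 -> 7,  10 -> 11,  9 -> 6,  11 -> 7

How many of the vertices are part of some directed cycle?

7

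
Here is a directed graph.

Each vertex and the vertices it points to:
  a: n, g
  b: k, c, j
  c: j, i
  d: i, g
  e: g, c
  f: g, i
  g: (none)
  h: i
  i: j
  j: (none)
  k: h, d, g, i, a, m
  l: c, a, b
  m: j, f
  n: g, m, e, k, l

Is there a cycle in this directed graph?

DFS with white/gray/black marking, starting from k:
k gray
  h gray
    i gray
      j gray
      j black
    i black
  h black
  d gray
    d→i: i black — skip
    g gray
    g black
  d black
  k→g: g black — skip
  k→i: i black — skip
  a gray
    n gray
      n→g: g black — skip
      m gray
        m→j: j black — skip
        f gray
          f→g: g black — skip
          f→i: i black — skip
        f black
      m black
      e gray
        e→g: g black — skip
        c gray
          c→j: j black — skip
          c→i: i black — skip
        c black
      e black
      n→k: k is gray → back edge
Back edge found, so a cycle exists: k → a → n → k.

Yes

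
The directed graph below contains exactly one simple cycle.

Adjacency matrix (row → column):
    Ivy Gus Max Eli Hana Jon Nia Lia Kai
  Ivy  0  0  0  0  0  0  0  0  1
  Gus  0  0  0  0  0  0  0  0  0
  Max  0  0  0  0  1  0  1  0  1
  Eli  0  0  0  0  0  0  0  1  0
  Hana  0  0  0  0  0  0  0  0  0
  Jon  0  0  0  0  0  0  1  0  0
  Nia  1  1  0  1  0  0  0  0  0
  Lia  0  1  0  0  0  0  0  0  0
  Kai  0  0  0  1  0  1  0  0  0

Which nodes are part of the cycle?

Ivy, Jon, Kai, Nia

DFS with gray/black marking from Nia:
Nia gray
  Eli gray
    Lia gray
      Gus gray
      Gus black
    Lia black
  Eli black
  Nia→Gus: Gus black — skip
  Ivy gray
    Kai gray
      Jon gray
        Jon→Nia: Nia is gray → back edge
Back edge closes the cycle Nia → Ivy → Kai → Jon → Nia; its vertices are {Ivy, Jon, Kai, Nia}.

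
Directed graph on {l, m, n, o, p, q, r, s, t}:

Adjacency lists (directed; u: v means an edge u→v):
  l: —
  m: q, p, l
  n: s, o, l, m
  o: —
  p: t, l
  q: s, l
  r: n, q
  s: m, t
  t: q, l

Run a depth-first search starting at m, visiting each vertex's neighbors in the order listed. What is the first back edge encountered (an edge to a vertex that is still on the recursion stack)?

s->m

DFS from m (visiting each vertex's neighbors in the order listed); mark gray on enter, black on exit:
m gray
  q gray
    s gray
      s→m: m is gray → back edge
First back edge: s → m.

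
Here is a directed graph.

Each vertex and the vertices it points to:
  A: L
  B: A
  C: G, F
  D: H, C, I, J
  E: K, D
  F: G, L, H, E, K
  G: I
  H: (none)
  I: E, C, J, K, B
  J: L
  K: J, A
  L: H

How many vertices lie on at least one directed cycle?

A vertex is on a directed cycle iff it belongs to a strongly connected component of size ≥ 2 (or has a self-loop).
The vertices on cycles are {C, D, E, F, G, I} — 6 in total.

6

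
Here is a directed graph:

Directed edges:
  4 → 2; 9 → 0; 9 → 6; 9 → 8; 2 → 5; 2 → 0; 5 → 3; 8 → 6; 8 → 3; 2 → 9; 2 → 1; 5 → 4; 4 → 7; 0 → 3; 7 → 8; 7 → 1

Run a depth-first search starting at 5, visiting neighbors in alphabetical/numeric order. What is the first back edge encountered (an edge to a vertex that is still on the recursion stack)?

2->5

DFS from 5 (visiting neighbors in alphabetical/numeric order); mark gray on enter, black on exit:
5 gray
  3 gray
  3 black
  4 gray
    2 gray
      0 gray
        0→3: 3 black — skip
      0 black
      1 gray
      1 black
      2→5: 5 is gray → back edge
First back edge: 2 → 5.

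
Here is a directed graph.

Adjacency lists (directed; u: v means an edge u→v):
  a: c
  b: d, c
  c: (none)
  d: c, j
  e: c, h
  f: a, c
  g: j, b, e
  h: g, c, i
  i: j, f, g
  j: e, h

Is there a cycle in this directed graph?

DFS with white/gray/black marking, starting from d:
d gray
  c gray
  c black
  j gray
    e gray
      e→c: c black — skip
      h gray
        g gray
          g→j: j is gray → back edge
Back edge found, so a cycle exists: j → e → h → g → j.

Yes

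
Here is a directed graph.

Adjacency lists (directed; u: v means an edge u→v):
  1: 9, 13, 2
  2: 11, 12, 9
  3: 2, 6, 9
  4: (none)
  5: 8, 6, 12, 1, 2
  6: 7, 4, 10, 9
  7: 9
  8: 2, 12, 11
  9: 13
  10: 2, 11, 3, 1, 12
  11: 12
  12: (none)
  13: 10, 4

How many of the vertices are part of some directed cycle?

8

A vertex is on a directed cycle iff it belongs to a strongly connected component of size ≥ 2 (or has a self-loop).
The vertices on cycles are {1, 2, 3, 6, 7, 9, 10, 13} — 8 in total.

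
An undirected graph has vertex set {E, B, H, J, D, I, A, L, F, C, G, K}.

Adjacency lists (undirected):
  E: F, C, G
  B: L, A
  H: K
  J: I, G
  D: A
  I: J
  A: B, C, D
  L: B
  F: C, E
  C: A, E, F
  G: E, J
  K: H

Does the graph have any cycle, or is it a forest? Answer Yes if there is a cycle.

Yes

DFS, tracking each vertex's parent; an edge to a visited non-parent vertex closes a cycle.
Start from K:
visit K (parent –)
  visit H (parent K)
    H–K: parent, skip
visit E (parent –)
  visit F (parent E)
    visit C (parent F)
      visit A (parent C)
        visit B (parent A)
          visit L (parent B)
            L–B: parent, skip
          B–A: parent, skip
        A–C: parent, skip
        visit D (parent A)
          D–A: parent, skip
      C–E: E visited and ≠ parent → cycle
Cycle: E – F – C – E.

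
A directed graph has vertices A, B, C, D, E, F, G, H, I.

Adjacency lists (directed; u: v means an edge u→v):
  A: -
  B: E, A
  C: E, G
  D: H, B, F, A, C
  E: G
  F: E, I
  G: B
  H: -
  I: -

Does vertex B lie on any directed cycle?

Yes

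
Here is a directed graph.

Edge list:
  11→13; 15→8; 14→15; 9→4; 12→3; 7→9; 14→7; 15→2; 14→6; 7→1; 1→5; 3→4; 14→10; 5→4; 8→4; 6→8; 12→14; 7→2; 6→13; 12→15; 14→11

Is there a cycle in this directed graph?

No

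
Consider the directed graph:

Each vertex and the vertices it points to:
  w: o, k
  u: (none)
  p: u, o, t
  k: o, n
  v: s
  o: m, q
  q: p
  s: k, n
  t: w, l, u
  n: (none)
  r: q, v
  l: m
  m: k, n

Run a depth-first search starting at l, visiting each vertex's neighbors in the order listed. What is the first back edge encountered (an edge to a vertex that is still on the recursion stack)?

DFS from l (visiting each vertex's neighbors in the order listed); mark gray on enter, black on exit:
l gray
  m gray
    k gray
      o gray
        o→m: m is gray → back edge
First back edge: o → m.

o->m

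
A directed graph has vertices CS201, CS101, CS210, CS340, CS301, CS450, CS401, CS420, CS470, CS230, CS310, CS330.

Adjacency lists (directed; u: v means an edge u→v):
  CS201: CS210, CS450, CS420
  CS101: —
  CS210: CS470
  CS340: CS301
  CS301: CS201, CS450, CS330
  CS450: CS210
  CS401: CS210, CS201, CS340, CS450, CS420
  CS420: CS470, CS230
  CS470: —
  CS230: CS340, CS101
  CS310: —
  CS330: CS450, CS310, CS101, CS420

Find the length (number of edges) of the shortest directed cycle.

5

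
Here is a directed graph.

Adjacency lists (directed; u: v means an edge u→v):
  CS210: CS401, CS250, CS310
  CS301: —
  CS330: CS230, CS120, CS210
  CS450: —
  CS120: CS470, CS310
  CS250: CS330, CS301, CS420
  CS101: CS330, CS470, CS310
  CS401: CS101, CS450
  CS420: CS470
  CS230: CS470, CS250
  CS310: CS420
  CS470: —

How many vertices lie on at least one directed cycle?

A vertex is on a directed cycle iff it belongs to a strongly connected component of size ≥ 2 (or has a self-loop).
The vertices on cycles are {CS101, CS210, CS230, CS250, CS330, CS401} — 6 in total.

6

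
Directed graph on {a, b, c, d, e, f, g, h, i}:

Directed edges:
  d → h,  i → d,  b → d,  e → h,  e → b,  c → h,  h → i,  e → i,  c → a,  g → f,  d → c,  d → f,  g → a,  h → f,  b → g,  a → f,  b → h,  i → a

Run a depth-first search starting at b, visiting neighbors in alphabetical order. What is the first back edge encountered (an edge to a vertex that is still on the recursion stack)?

i->d

DFS from b (visiting neighbors in alphabetical order); mark gray on enter, black on exit:
b gray
  d gray
    c gray
      a gray
        f gray
        f black
      a black
      h gray
        h→f: f black — skip
        i gray
          i→a: a black — skip
          i→d: d is gray → back edge
First back edge: i → d.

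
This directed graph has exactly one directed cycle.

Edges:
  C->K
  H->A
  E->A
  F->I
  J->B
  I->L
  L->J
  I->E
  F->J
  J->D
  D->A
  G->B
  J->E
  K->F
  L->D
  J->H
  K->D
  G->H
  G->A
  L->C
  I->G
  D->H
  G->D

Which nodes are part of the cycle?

DFS with gray/black marking from K:
K gray
  D gray
    A gray
    A black
    H gray
      H→A: A black — skip
    H black
  D black
  F gray
    I gray
      E gray
        E→A: A black — skip
      E black
      L gray
        J gray
          J→E: E black — skip
          J→D: D black — skip
          J→H: H black — skip
          B gray
          B black
        J black
        C gray
          C→K: K is gray → back edge
Back edge closes the cycle K → F → I → L → C → K; its vertices are {C, F, I, K, L}.

C, F, I, K, L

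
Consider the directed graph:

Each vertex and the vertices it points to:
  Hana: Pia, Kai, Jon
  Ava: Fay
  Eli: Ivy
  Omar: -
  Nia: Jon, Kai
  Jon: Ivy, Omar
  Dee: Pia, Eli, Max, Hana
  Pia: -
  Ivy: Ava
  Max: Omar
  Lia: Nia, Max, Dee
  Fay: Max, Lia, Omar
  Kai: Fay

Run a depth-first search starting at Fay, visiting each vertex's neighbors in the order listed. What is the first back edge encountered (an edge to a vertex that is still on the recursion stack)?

DFS from Fay (visiting each vertex's neighbors in the order listed); mark gray on enter, black on exit:
Fay gray
  Max gray
    Omar gray
    Omar black
  Max black
  Lia gray
    Nia gray
      Jon gray
        Ivy gray
          Ava gray
            Ava→Fay: Fay is gray → back edge
First back edge: Ava → Fay.

Ava->Fay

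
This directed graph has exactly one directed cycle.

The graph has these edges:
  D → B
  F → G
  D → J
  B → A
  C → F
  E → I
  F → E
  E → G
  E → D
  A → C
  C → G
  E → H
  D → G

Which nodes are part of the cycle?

DFS with gray/black marking from E:
E gray
  H gray
  H black
  I gray
  I black
  G gray
  G black
  D gray
    D→G: G black — skip
    J gray
    J black
    B gray
      A gray
        C gray
          C→G: G black — skip
          F gray
            F→E: E is gray → back edge
Back edge closes the cycle E → D → B → A → C → F → E; its vertices are {A, B, C, D, E, F}.

A, B, C, D, E, F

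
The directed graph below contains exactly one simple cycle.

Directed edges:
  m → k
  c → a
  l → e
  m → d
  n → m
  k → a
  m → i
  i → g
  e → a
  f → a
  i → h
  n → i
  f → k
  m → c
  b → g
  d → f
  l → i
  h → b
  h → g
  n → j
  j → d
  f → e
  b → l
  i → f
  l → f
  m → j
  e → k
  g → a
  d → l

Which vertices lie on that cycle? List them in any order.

b, h, i, l

DFS with gray/black marking from i:
i gray
  g gray
    a gray
    a black
  g black
  h gray
    h→g: g black — skip
    b gray
      b→g: g black — skip
      l gray
        f gray
          e gray
            e→a: a black — skip
            k gray
              k→a: a black — skip
            k black
          e black
          f→a: a black — skip
          f→k: k black — skip
        f black
        l→e: e black — skip
        l→i: i is gray → back edge
Back edge closes the cycle i → h → b → l → i; its vertices are {b, h, i, l}.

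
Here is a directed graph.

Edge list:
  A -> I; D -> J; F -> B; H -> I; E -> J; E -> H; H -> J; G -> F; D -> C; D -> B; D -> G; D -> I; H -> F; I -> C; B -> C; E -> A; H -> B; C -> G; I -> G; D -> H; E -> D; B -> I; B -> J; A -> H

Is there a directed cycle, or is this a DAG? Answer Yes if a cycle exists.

Yes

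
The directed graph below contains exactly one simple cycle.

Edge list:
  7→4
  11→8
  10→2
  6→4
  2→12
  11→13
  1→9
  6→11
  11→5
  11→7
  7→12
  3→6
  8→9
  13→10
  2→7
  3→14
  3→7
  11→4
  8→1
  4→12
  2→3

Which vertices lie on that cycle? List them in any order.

2, 3, 6, 10, 11, 13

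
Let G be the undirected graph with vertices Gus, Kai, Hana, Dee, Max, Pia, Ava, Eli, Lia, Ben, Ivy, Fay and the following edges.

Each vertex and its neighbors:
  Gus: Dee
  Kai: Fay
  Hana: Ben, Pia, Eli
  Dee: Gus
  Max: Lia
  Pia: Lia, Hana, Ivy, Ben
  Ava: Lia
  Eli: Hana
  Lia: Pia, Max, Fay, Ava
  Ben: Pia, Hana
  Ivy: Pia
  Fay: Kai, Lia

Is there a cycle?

Yes

DFS, tracking each vertex's parent; an edge to a visited non-parent vertex closes a cycle.
Start from Fay:
visit Fay (parent –)
  visit Kai (parent Fay)
    Kai–Fay: parent, skip
  visit Lia (parent Fay)
    visit Pia (parent Lia)
      Pia–Lia: parent, skip
      visit Hana (parent Pia)
        visit Ben (parent Hana)
          Ben–Pia: Pia visited and ≠ parent → cycle
Cycle: Pia – Hana – Ben – Pia.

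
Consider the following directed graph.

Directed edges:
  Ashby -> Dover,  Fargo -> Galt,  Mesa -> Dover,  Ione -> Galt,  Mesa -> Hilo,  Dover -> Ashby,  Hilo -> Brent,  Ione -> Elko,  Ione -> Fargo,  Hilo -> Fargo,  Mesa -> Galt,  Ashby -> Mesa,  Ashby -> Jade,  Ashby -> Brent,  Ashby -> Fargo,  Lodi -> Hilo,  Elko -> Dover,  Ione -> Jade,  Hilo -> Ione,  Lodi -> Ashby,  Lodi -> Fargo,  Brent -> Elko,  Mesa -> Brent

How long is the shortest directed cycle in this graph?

2

For each vertex v, BFS finds the shortest path from v back to v.
The shortest such closed walk is Ashby → Dover → Ashby, length 2.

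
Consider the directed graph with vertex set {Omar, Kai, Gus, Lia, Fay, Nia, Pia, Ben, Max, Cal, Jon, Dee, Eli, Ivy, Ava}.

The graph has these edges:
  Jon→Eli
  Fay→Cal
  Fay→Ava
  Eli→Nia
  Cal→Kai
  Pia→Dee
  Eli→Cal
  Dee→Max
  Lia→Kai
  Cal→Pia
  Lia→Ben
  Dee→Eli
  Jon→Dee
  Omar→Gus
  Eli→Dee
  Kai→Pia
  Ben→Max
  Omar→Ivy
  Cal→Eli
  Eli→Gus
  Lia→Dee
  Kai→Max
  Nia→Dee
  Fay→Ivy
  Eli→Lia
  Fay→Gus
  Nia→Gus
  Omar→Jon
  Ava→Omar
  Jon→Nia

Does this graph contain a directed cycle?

Yes

DFS with white/gray/black marking, starting from Eli:
Eli gray
  Nia gray
    Gus gray
    Gus black
    Dee gray
      Dee→Eli: Eli is gray → back edge
Back edge found, so a cycle exists: Eli → Nia → Dee → Eli.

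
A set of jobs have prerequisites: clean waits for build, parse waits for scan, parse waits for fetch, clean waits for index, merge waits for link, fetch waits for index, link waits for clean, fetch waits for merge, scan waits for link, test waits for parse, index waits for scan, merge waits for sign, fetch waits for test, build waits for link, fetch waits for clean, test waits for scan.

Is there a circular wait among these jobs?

Yes

DFS with white/gray/black marking, starting from link:
link gray
  clean gray
    build gray
      build→link: link is gray → back edge
Back edge found, so a cycle exists: link → clean → build → link.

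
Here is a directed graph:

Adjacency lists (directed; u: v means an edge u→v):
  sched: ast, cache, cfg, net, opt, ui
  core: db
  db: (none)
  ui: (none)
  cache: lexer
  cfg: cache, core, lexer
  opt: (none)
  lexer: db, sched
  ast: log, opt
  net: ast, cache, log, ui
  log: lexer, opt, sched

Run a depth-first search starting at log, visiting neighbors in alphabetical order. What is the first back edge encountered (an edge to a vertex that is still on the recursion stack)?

ast→log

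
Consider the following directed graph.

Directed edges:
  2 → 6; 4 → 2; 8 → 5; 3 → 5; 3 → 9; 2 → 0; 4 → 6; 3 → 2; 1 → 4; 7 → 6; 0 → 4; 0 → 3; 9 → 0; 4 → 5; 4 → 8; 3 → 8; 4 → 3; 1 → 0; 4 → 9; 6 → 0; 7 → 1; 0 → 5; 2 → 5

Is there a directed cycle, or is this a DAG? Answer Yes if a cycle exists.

Yes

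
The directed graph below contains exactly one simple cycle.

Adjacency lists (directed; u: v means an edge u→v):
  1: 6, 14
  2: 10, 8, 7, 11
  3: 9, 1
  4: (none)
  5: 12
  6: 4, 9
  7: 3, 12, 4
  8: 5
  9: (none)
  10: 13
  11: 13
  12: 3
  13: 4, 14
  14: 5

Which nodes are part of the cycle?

1, 3, 5, 12, 14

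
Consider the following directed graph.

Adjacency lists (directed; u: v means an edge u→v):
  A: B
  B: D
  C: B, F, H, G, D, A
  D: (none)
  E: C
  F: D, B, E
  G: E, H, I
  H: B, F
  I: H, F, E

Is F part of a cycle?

Yes

F is on a cycle iff F can reach itself via ≥1 edge.
F → E → C → F — yes.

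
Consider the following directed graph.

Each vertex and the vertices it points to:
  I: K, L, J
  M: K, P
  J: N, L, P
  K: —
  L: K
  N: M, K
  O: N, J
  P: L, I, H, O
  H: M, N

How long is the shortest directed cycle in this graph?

3

For each vertex v, BFS finds the shortest path from v back to v.
The shortest such closed walk is O → J → P → O, length 3.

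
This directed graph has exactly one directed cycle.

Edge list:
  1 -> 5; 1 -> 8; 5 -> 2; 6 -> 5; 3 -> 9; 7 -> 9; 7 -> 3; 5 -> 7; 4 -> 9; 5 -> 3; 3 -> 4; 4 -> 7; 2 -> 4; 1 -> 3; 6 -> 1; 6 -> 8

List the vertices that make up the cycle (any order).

3, 4, 7

DFS with gray/black marking from 7:
7 gray
  9 gray
  9 black
  3 gray
    4 gray
      4→7: 7 is gray → back edge
Back edge closes the cycle 7 → 3 → 4 → 7; its vertices are {3, 4, 7}.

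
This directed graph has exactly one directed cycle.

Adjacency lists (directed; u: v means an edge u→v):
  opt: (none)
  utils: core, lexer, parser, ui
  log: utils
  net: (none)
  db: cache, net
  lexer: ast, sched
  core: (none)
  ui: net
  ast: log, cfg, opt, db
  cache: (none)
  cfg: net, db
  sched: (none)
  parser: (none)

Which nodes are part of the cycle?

ast, log, lexer, utils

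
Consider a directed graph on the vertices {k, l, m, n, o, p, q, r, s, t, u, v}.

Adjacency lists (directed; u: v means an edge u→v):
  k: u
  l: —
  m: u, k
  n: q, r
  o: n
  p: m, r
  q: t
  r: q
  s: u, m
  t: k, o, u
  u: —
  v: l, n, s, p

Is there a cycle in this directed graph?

Yes

DFS with white/gray/black marking, starting from u:
u gray
u black
k gray
  k→u: u black — skip
k black
l gray
l black
m gray
  m→u: u black — skip
  m→k: k black — skip
m black
n gray
  q gray
    t gray
      t→k: k black — skip
      o gray
        o→n: n is gray → back edge
Back edge found, so a cycle exists: n → q → t → o → n.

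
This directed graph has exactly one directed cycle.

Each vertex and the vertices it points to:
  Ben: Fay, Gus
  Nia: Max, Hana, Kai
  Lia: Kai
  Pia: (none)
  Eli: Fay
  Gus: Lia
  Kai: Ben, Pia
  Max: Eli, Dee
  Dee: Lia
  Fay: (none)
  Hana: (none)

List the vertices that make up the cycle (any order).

Ben, Gus, Kai, Lia

DFS with gray/black marking from Kai:
Kai gray
  Ben gray
    Fay gray
    Fay black
    Gus gray
      Lia gray
        Lia→Kai: Kai is gray → back edge
Back edge closes the cycle Kai → Ben → Gus → Lia → Kai; its vertices are {Ben, Gus, Kai, Lia}.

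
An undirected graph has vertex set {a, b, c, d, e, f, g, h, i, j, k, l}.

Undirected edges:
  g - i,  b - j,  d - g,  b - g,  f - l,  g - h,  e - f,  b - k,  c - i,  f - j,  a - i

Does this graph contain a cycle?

No

DFS, tracking each vertex's parent; an edge to a visited non-parent vertex closes a cycle.
Start from j:
visit j (parent –)
  visit b (parent j)
    visit g (parent b)
      visit i (parent g)
        i–g: parent, skip
        visit a (parent i)
          a–i: parent, skip
        visit c (parent i)
          c–i: parent, skip
      visit h (parent g)
        h–g: parent, skip
      g–b: parent, skip
      visit d (parent g)
        d–g: parent, skip
    b–j: parent, skip
    visit k (parent b)
      k–b: parent, skip
  visit f (parent j)
    visit e (parent f)
      e–f: parent, skip
    f–j: parent, skip
    visit l (parent f)
      l–f: parent, skip
No non-parent visited neighbor found — the graph is a forest.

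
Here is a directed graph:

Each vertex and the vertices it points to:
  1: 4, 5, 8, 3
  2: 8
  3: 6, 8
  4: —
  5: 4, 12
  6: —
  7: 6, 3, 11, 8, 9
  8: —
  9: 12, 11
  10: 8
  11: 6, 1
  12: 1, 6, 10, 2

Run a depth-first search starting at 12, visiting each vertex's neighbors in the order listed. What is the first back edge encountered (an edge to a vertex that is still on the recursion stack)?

DFS from 12 (visiting each vertex's neighbors in the order listed); mark gray on enter, black on exit:
12 gray
  1 gray
    4 gray
    4 black
    5 gray
      5→4: 4 black — skip
      5→12: 12 is gray → back edge
First back edge: 5 → 12.

5→12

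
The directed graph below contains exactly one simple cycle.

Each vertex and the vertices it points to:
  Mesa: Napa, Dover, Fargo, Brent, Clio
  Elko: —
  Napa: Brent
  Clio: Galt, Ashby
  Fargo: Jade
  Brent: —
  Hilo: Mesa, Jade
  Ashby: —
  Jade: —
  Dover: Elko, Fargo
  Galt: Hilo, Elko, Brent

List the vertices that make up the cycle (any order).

DFS with gray/black marking from Hilo:
Hilo gray
  Mesa gray
    Napa gray
      Brent gray
      Brent black
    Napa black
    Dover gray
      Elko gray
      Elko black
      Fargo gray
        Jade gray
        Jade black
      Fargo black
    Dover black
    Mesa→Fargo: Fargo black — skip
    Mesa→Brent: Brent black — skip
    Clio gray
      Galt gray
        Galt→Hilo: Hilo is gray → back edge
Back edge closes the cycle Hilo → Mesa → Clio → Galt → Hilo; its vertices are {Clio, Galt, Hilo, Mesa}.

Clio, Galt, Hilo, Mesa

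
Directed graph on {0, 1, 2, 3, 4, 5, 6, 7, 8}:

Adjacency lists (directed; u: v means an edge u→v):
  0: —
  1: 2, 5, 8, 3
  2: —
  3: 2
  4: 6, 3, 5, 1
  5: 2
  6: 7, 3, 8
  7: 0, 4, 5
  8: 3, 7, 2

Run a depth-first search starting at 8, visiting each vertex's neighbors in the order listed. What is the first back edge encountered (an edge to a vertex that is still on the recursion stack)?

6→7

DFS from 8 (visiting each vertex's neighbors in the order listed); mark gray on enter, black on exit:
8 gray
  3 gray
    2 gray
    2 black
  3 black
  7 gray
    0 gray
    0 black
    4 gray
      6 gray
        6→7: 7 is gray → back edge
First back edge: 6 → 7.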